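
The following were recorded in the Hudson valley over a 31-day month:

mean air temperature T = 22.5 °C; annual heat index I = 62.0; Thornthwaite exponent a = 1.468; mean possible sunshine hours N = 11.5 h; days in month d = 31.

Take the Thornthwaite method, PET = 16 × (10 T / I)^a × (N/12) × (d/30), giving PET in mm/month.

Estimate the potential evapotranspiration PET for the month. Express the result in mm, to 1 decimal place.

10T/I = 10 × 22.5 / 62.0 = 3.6290
(10T/I)^a = 3.6290^1.468 = 6.6339
Uncorrected PET = 16 × 6.6339 = 106.142 mm
Correction = (N/12)(d/30) = (11.5/12)(31/30) = 0.9903
PET = 106.142 × 0.9903 = 105.112 mm/month

105.1 mm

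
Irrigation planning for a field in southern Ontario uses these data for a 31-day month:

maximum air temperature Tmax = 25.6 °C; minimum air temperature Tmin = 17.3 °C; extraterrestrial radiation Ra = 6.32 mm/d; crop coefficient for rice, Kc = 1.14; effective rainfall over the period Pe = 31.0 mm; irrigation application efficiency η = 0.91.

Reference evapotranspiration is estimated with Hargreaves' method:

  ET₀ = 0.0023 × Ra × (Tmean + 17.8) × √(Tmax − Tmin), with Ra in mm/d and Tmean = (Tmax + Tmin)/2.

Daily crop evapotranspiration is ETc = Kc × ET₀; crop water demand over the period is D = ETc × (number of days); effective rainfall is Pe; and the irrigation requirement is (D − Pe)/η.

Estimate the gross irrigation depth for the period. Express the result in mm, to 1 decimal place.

29.8 mm

Tmean = (25.6 + 17.3)/2 = 21.45 °C
ET₀ = 0.0023 × 6.32 × (21.45 + 17.8) × √8.3 = 0.0023 × 6.32 × 39.25 × 2.8810 = 1.6437 mm/d
ETc = Kc × ET₀ = 1.14 × 1.6437 = 1.8738 mm/d
Crop demand D = ETc × 31 d = 1.8738 × 31 = 58.088 mm
D − Pe = 58.088 − 31.0 = 27.088 mm
Gross irrigation = 27.088 / 0.91 = 29.767 mm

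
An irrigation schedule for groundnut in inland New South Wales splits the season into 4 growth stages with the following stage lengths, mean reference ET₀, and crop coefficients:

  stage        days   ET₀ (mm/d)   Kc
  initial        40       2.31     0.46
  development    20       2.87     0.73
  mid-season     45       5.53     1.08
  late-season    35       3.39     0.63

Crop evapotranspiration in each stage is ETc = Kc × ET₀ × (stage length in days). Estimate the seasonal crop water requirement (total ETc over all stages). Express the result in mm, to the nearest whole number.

initial: 0.46 × 2.31 × 40 = 42.50 mm
development: 0.73 × 2.87 × 20 = 41.90 mm
mid-season: 1.08 × 5.53 × 45 = 268.76 mm
late-season: 0.63 × 3.39 × 35 = 74.75 mm
Seasonal total = 427.91 mm

428 mm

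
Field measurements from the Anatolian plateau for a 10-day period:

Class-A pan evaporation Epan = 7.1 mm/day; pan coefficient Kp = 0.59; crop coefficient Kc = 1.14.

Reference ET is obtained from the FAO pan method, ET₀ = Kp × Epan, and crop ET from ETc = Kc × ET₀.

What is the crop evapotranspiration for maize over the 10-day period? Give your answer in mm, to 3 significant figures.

ET₀ = 0.59 × 7.1 = 4.1890 mm/d
ETc = Kc × ET₀ = 1.14 × 4.1890 = 4.7755 mm/d
Over 10 days: 4.7755 × 10 = 47.755 mm

47.8 mm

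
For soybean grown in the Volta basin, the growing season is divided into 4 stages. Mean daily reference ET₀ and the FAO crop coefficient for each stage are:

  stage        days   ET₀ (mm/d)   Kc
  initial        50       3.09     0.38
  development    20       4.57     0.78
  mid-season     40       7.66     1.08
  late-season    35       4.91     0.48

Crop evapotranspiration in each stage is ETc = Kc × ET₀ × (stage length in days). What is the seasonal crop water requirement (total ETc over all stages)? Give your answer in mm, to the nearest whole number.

initial: 0.38 × 3.09 × 50 = 58.71 mm
development: 0.78 × 4.57 × 20 = 71.29 mm
mid-season: 1.08 × 7.66 × 40 = 330.91 mm
late-season: 0.48 × 4.91 × 35 = 82.49 mm
Seasonal total = 543.40 mm

543 mm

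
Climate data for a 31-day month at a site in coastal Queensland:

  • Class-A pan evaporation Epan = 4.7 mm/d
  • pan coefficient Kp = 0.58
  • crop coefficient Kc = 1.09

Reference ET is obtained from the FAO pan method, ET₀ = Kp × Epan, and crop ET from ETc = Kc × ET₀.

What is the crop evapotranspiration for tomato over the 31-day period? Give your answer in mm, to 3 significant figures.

ET₀ = 0.58 × 4.7 = 2.7260 mm/d
ETc = Kc × ET₀ = 1.09 × 2.7260 = 2.9713 mm/d
Over 31 days: 2.9713 × 31 = 92.110 mm

92.1 mm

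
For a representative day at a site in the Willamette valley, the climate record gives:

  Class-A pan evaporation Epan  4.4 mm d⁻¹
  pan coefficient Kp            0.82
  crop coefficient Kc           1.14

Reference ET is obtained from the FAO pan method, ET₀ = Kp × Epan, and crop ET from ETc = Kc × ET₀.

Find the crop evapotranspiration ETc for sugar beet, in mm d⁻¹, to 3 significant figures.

4.11 mm d⁻¹

ET₀ = 0.82 × 4.4 = 3.6080 mm/d
ETc = Kc × ET₀ = 1.14 × 3.6080 = 4.1131 mm/d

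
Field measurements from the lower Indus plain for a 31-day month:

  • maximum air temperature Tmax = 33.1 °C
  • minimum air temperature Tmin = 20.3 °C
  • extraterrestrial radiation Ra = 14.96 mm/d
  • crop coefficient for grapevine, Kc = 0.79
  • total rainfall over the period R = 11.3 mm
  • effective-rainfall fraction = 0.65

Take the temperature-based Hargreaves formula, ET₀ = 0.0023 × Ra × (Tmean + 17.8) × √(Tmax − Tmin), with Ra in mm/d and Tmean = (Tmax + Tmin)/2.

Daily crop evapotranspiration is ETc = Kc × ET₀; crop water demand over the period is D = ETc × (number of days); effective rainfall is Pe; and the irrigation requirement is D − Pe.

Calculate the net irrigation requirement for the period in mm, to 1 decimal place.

126.8 mm

Tmean = (33.1 + 20.3)/2 = 26.70 °C
ET₀ = 0.0023 × 14.96 × (26.70 + 17.8) × √12.8 = 0.0023 × 14.96 × 44.50 × 3.5777 = 5.4780 mm/d
ETc = Kc × ET₀ = 0.79 × 5.4780 = 4.3276 mm/d
Crop demand D = ETc × 31 d = 4.3276 × 31 = 134.156 mm
Pe = 0.65 × 11.3 = 7.345 mm
D − Pe = 134.156 − 7.345 = 126.811 mm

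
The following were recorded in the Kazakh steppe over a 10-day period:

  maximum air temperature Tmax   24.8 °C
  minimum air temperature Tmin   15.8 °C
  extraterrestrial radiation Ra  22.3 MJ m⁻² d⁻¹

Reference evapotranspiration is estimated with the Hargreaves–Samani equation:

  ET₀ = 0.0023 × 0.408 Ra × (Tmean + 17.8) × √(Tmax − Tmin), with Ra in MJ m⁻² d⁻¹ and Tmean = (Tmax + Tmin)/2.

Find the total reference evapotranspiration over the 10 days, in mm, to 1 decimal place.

Tmean = (24.8 + 15.8)/2 = 20.30 °C
0.408 Ra = 0.408 × 22.3 = 9.0984 mm/d equivalent
ET₀ = 0.0023 × 9.0984 × (20.30 + 17.8) × √9.0 = 0.0023 × 9.0984 × 38.10 × 3.0000 = 2.3919 mm/d
Over 10 days: 2.3919 × 10 = 23.919 mm

23.9 mm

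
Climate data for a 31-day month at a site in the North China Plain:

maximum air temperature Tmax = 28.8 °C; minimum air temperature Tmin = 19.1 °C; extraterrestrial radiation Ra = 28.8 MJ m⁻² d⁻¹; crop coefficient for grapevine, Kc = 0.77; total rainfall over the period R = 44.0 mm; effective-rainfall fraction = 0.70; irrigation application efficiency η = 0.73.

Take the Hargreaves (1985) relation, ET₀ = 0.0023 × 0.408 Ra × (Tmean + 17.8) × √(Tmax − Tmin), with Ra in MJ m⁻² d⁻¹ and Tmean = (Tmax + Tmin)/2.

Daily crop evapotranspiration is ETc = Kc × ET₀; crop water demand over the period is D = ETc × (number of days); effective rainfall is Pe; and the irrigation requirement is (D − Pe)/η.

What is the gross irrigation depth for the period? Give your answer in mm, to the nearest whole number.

Tmean = (28.8 + 19.1)/2 = 23.95 °C
0.408 Ra = 0.408 × 28.8 = 11.7504 mm/d equivalent
ET₀ = 0.0023 × 11.7504 × (23.95 + 17.8) × √9.7 = 0.0023 × 11.7504 × 41.75 × 3.1145 = 3.5142 mm/d
ETc = Kc × ET₀ = 0.77 × 3.5142 = 2.7059 mm/d
Crop demand D = ETc × 31 d = 2.7059 × 31 = 83.883 mm
Pe = 0.70 × 44.0 = 30.800 mm
D − Pe = 83.883 − 30.800 = 53.083 mm
Gross irrigation = 53.083 / 0.73 = 72.716 mm

73 mm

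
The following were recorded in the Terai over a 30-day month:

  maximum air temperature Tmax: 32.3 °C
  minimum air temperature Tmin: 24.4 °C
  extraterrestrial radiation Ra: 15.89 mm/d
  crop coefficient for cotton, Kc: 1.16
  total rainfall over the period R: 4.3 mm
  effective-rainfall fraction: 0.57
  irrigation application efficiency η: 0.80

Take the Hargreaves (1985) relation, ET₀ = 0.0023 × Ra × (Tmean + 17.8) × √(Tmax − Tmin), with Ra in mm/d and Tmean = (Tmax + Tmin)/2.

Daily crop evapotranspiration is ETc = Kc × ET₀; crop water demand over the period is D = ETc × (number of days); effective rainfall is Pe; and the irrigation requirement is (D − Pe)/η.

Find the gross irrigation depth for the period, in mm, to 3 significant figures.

Tmean = (32.3 + 24.4)/2 = 28.35 °C
ET₀ = 0.0023 × 15.89 × (28.35 + 17.8) × √7.9 = 0.0023 × 15.89 × 46.15 × 2.8107 = 4.7407 mm/d
ETc = Kc × ET₀ = 1.16 × 4.7407 = 5.4992 mm/d
Crop demand D = ETc × 30 d = 5.4992 × 30 = 164.976 mm
Pe = 0.57 × 4.3 = 2.451 mm
D − Pe = 164.976 − 2.451 = 162.525 mm
Gross irrigation = 162.525 / 0.80 = 203.156 mm

203 mm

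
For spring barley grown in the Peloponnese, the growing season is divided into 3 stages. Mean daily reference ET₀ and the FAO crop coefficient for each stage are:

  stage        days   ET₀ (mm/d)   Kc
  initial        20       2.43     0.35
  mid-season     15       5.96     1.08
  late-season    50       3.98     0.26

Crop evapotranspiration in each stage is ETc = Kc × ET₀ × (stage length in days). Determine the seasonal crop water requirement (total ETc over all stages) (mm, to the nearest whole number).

initial: 0.35 × 2.43 × 20 = 17.01 mm
mid-season: 1.08 × 5.96 × 15 = 96.55 mm
late-season: 0.26 × 3.98 × 50 = 51.74 mm
Seasonal total = 165.30 mm

165 mm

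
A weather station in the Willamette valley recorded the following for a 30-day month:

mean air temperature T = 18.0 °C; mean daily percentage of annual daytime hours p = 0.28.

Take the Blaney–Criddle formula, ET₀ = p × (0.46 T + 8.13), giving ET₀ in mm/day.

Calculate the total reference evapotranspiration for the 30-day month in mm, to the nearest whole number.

138 mm

ET₀ = 0.28 × (0.46 × 18.0 + 8.13) = 0.28 × 16.410 = 4.5948 mm/d
Monthly total = 4.5948 × 30 = 137.844 mm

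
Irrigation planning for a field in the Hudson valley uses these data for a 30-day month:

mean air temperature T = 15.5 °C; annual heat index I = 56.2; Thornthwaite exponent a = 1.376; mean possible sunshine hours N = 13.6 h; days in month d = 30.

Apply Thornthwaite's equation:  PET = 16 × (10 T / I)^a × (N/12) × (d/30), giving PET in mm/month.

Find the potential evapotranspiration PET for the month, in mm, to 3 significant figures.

73.2 mm

10T/I = 10 × 15.5 / 56.2 = 2.7580
(10T/I)^a = 2.7580^1.376 = 4.0388
Uncorrected PET = 16 × 4.0388 = 64.621 mm
Correction = (N/12)(d/30) = (13.6/12)(30/30) = 1.1333
PET = 64.621 × 1.1333 = 73.235 mm/month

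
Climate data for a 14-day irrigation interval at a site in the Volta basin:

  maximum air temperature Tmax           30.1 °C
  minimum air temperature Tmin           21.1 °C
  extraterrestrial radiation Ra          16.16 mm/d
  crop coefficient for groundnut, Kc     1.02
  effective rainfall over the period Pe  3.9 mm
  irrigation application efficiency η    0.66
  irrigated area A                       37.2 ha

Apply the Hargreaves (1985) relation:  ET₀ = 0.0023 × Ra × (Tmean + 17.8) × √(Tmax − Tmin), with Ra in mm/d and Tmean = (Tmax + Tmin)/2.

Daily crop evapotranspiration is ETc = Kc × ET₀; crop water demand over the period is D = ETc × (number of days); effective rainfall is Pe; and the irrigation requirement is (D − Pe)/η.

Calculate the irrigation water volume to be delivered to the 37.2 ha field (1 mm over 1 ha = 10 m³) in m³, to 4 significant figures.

36750 m³

Tmean = (30.1 + 21.1)/2 = 25.60 °C
ET₀ = 0.0023 × 16.16 × (25.60 + 17.8) × √9.0 = 0.0023 × 16.16 × 43.40 × 3.0000 = 4.8393 mm/d
ETc = Kc × ET₀ = 1.02 × 4.8393 = 4.9361 mm/d
Crop demand D = ETc × 14 d = 4.9361 × 14 = 69.105 mm
D − Pe = 69.105 − 3.9 = 65.205 mm
Gross irrigation = 65.205 / 0.66 = 98.795 mm
Volume = 98.795 mm × 37.2 ha × 10 = 36751.7 m³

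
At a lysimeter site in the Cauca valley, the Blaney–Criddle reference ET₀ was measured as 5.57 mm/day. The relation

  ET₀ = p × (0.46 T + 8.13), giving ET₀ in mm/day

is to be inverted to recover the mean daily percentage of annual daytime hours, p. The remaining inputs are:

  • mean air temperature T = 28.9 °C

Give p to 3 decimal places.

p = ET₀ / (0.46 T + 8.13) = 5.57 / (0.46 × 28.9 + 8.13) = 5.57 / 21.424 = 0.2600

0.260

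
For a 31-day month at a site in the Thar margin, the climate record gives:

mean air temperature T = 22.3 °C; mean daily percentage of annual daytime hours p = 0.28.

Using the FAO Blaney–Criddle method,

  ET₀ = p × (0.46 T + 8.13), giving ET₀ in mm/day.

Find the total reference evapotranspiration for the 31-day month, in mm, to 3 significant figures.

ET₀ = 0.28 × (0.46 × 22.3 + 8.13) = 0.28 × 18.388 = 5.1486 mm/d
Monthly total = 5.1486 × 31 = 159.607 mm

160 mm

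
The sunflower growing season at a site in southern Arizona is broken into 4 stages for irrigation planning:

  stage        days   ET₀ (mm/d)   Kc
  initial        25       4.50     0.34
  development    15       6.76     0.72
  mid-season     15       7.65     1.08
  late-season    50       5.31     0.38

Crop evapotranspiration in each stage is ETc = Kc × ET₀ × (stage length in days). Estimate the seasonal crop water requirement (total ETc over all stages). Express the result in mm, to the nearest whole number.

initial: 0.34 × 4.50 × 25 = 38.25 mm
development: 0.72 × 6.76 × 15 = 73.01 mm
mid-season: 1.08 × 7.65 × 15 = 123.93 mm
late-season: 0.38 × 5.31 × 50 = 100.89 mm
Seasonal total = 336.08 mm

336 mm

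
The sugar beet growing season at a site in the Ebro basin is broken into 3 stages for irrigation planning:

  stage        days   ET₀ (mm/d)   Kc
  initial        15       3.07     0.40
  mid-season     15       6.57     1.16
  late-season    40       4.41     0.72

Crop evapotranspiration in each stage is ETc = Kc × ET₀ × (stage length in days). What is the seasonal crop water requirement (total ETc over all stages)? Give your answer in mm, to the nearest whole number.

260 mm

initial: 0.40 × 3.07 × 15 = 18.42 mm
mid-season: 1.16 × 6.57 × 15 = 114.32 mm
late-season: 0.72 × 4.41 × 40 = 127.01 mm
Seasonal total = 259.75 mm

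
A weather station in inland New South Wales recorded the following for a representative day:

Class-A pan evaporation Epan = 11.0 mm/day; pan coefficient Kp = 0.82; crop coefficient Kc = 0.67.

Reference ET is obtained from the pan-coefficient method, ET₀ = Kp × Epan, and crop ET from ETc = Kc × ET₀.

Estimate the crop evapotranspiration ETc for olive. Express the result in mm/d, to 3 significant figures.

6.04 mm/d

ET₀ = 0.82 × 11.0 = 9.0200 mm/d
ETc = Kc × ET₀ = 0.67 × 9.0200 = 6.0434 mm/d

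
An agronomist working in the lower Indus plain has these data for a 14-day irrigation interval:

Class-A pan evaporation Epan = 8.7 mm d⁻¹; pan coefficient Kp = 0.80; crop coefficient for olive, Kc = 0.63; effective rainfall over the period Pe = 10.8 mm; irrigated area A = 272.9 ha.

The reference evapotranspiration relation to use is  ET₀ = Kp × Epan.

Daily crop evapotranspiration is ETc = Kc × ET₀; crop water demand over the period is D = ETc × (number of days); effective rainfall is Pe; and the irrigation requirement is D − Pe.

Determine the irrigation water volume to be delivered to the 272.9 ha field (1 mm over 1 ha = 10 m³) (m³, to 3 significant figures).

138000 m³

ET₀ = 0.80 × 8.7 = 6.9600 mm/d
ETc = Kc × ET₀ = 0.63 × 6.9600 = 4.3848 mm/d
Crop demand D = ETc × 14 d = 4.3848 × 14 = 61.387 mm
D − Pe = 61.387 − 10.8 = 50.587 mm
Volume = 50.587 mm × 272.9 ha × 10 = 138051.9 m³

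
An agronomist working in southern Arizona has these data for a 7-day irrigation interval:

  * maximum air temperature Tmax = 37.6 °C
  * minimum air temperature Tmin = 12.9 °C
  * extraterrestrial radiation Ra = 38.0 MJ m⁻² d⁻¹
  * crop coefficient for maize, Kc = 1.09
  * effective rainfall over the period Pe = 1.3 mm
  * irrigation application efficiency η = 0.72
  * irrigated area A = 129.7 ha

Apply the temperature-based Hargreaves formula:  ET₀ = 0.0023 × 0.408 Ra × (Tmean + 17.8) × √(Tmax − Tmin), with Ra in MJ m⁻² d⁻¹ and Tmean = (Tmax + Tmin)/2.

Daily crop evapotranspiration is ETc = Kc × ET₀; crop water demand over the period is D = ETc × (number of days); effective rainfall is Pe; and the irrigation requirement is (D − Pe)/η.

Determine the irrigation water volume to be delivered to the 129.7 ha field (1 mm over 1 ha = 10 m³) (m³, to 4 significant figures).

Tmean = (37.6 + 12.9)/2 = 25.25 °C
0.408 Ra = 0.408 × 38.0 = 15.5040 mm/d equivalent
ET₀ = 0.0023 × 15.5040 × (25.25 + 17.8) × √24.7 = 0.0023 × 15.5040 × 43.05 × 4.9699 = 7.6294 mm/d
ETc = Kc × ET₀ = 1.09 × 7.6294 = 8.3160 mm/d
Crop demand D = ETc × 7 d = 8.3160 × 7 = 58.212 mm
D − Pe = 58.212 − 1.3 = 56.912 mm
Gross irrigation = 56.912 / 0.72 = 79.044 mm
Volume = 79.044 mm × 129.7 ha × 10 = 102520.1 m³

102500 m³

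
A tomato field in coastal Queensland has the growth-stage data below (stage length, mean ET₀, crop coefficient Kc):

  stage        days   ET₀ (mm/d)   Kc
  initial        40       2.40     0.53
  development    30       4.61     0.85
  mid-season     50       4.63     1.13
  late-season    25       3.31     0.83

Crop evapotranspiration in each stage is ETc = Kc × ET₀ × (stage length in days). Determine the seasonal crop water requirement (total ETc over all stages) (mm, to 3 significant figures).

initial: 0.53 × 2.40 × 40 = 50.88 mm
development: 0.85 × 4.61 × 30 = 117.56 mm
mid-season: 1.13 × 4.63 × 50 = 261.60 mm
late-season: 0.83 × 3.31 × 25 = 68.68 mm
Seasonal total = 498.72 mm

499 mm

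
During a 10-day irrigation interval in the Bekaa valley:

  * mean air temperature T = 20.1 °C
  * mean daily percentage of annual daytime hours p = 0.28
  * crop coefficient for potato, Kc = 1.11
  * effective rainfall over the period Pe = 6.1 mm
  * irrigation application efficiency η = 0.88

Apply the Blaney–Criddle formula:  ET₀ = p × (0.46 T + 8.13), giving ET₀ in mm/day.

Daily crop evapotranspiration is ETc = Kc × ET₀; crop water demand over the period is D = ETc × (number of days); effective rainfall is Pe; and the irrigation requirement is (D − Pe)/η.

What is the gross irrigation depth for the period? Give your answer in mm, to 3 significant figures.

54.4 mm

ET₀ = 0.28 × (0.46 × 20.1 + 8.13) = 0.28 × 17.376 = 4.8653 mm/d
ETc = Kc × ET₀ = 1.11 × 4.8653 = 5.4005 mm/d
Crop demand D = ETc × 10 d = 5.4005 × 10 = 54.005 mm
D − Pe = 54.005 − 6.1 = 47.905 mm
Gross irrigation = 47.905 / 0.88 = 54.438 mm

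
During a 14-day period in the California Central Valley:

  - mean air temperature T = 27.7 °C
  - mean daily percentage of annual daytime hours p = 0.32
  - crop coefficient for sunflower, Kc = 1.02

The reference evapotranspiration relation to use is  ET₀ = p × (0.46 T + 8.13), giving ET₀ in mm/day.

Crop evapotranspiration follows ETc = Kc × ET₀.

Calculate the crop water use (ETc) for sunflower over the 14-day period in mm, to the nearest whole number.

ET₀ = 0.32 × (0.46 × 27.7 + 8.13) = 0.32 × 20.872 = 6.6790 mm/d
ETc = Kc × ET₀ = 1.02 × 6.6790 = 6.8126 mm/d
Over 14 days: 6.8126 × 14 = 95.376 mm

95 mm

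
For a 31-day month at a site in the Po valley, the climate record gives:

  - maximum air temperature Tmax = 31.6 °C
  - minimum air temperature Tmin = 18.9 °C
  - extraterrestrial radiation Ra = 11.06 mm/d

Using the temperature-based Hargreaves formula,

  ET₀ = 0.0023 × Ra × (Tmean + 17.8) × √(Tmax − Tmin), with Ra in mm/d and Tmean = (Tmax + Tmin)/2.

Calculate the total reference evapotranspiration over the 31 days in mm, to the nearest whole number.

121 mm

Tmean = (31.6 + 18.9)/2 = 25.25 °C
ET₀ = 0.0023 × 11.06 × (25.25 + 17.8) × √12.7 = 0.0023 × 11.06 × 43.05 × 3.5637 = 3.9026 mm/d
Over 31 days: 3.9026 × 31 = 120.981 mm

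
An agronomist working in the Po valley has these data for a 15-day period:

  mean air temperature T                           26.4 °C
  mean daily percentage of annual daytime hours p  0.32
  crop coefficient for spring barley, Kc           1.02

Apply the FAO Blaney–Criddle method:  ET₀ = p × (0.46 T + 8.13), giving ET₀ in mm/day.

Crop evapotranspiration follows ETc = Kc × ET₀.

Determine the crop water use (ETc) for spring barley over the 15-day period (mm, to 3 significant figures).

99.3 mm

ET₀ = 0.32 × (0.46 × 26.4 + 8.13) = 0.32 × 20.274 = 6.4877 mm/d
ETc = Kc × ET₀ = 1.02 × 6.4877 = 6.6175 mm/d
Over 15 days: 6.6175 × 15 = 99.263 mm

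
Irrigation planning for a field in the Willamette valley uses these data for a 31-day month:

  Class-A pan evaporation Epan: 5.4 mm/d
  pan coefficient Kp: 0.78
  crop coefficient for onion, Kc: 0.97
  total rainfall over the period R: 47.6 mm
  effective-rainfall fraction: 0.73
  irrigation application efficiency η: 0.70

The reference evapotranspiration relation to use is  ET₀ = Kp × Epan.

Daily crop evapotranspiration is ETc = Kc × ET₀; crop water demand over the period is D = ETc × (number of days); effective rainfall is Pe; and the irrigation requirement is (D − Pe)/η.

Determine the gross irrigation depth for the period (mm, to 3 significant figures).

ET₀ = 0.78 × 5.4 = 4.2120 mm/d
ETc = Kc × ET₀ = 0.97 × 4.2120 = 4.0856 mm/d
Crop demand D = ETc × 31 d = 4.0856 × 31 = 126.654 mm
Pe = 0.73 × 47.6 = 34.748 mm
D − Pe = 126.654 − 34.748 = 91.906 mm
Gross irrigation = 91.906 / 0.70 = 131.294 mm

131 mm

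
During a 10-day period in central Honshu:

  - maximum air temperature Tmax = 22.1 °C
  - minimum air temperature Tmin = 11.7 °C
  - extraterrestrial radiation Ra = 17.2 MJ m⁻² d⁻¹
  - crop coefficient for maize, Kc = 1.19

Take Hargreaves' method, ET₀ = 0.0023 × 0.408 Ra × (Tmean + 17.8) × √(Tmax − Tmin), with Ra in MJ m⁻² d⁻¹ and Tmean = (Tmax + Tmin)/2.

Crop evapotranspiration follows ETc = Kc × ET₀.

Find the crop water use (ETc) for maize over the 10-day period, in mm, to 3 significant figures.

21.5 mm

Tmean = (22.1 + 11.7)/2 = 16.90 °C
0.408 Ra = 0.408 × 17.2 = 7.0176 mm/d equivalent
ET₀ = 0.0023 × 7.0176 × (16.90 + 17.8) × √10.4 = 0.0023 × 7.0176 × 34.70 × 3.2249 = 1.8062 mm/d
ETc = Kc × ET₀ = 1.19 × 1.8062 = 2.1494 mm/d
Over 10 days: 2.1494 × 10 = 21.494 mm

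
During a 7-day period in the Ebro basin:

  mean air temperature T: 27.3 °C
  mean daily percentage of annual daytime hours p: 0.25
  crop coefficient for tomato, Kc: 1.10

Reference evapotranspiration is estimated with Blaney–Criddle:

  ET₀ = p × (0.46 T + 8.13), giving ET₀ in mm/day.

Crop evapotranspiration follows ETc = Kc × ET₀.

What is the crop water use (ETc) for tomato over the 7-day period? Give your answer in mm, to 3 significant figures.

ET₀ = 0.25 × (0.46 × 27.3 + 8.13) = 0.25 × 20.688 = 5.1720 mm/d
ETc = Kc × ET₀ = 1.10 × 5.1720 = 5.6892 mm/d
Over 7 days: 5.6892 × 7 = 39.824 mm

39.8 mm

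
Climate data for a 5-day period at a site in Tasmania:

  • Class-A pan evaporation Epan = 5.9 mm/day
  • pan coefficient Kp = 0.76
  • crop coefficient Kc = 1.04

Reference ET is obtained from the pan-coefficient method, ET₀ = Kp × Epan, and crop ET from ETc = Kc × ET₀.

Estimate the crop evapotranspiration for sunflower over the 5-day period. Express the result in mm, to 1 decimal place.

23.3 mm

ET₀ = 0.76 × 5.9 = 4.4840 mm/d
ETc = Kc × ET₀ = 1.04 × 4.4840 = 4.6634 mm/d
Over 5 days: 4.6634 × 5 = 23.317 mm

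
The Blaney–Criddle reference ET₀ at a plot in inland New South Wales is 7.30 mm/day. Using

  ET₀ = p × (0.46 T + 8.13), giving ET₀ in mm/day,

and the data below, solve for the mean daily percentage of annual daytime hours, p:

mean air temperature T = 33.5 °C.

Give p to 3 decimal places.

p = ET₀ / (0.46 T + 8.13) = 7.30 / (0.46 × 33.5 + 8.13) = 7.30 / 23.540 = 0.3101

0.310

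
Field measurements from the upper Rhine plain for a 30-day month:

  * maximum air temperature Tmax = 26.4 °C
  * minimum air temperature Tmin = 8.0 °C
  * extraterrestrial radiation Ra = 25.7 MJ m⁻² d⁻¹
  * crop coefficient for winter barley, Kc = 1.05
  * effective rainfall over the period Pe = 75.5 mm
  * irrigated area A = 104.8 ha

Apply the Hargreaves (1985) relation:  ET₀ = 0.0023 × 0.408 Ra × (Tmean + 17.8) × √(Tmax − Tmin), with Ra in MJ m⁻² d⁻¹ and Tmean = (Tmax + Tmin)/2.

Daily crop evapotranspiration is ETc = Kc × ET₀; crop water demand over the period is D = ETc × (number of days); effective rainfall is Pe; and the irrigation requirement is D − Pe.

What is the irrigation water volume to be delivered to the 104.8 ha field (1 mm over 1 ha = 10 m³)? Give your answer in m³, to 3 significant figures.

Tmean = (26.4 + 8.0)/2 = 17.20 °C
0.408 Ra = 0.408 × 25.7 = 10.4856 mm/d equivalent
ET₀ = 0.0023 × 10.4856 × (17.20 + 17.8) × √18.4 = 0.0023 × 10.4856 × 35.00 × 4.2895 = 3.6207 mm/d
ETc = Kc × ET₀ = 1.05 × 3.6207 = 3.8017 mm/d
Crop demand D = ETc × 30 d = 3.8017 × 30 = 114.051 mm
D − Pe = 114.051 − 75.5 = 38.551 mm
Volume = 38.551 mm × 104.8 ha × 10 = 40401.4 m³

40400 m³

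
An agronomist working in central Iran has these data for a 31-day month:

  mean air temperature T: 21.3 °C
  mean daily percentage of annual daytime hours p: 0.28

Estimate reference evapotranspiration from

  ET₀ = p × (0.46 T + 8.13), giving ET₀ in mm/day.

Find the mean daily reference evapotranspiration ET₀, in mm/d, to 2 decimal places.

5.02 mm/d

ET₀ = 0.28 × (0.46 × 21.3 + 8.13) = 0.28 × 17.928 = 5.0198 mm/d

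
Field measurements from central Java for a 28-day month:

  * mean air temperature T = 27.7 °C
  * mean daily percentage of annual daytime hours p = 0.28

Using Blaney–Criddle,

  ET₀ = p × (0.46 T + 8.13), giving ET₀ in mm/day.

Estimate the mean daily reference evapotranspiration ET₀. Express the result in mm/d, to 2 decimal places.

5.84 mm/d

ET₀ = 0.28 × (0.46 × 27.7 + 8.13) = 0.28 × 20.872 = 5.8442 mm/d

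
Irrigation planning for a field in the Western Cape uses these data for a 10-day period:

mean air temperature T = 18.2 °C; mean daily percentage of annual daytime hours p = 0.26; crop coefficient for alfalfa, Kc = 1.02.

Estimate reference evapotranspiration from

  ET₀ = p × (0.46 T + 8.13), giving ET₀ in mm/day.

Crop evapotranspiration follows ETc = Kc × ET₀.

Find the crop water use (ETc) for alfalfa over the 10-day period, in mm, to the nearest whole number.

44 mm

ET₀ = 0.26 × (0.46 × 18.2 + 8.13) = 0.26 × 16.502 = 4.2905 mm/d
ETc = Kc × ET₀ = 1.02 × 4.2905 = 4.3763 mm/d
Over 10 days: 4.3763 × 10 = 43.763 mm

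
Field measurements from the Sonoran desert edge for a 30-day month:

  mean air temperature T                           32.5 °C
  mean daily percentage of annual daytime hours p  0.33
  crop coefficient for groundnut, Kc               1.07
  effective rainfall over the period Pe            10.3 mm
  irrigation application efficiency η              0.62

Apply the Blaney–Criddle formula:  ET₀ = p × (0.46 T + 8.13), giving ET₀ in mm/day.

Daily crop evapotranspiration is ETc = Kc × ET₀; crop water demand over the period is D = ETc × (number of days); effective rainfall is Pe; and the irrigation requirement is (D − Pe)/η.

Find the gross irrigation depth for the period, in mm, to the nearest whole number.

378 mm

ET₀ = 0.33 × (0.46 × 32.5 + 8.13) = 0.33 × 23.080 = 7.6164 mm/d
ETc = Kc × ET₀ = 1.07 × 7.6164 = 8.1495 mm/d
Crop demand D = ETc × 30 d = 8.1495 × 30 = 244.485 mm
D − Pe = 244.485 − 10.3 = 234.185 mm
Gross irrigation = 234.185 / 0.62 = 377.718 mm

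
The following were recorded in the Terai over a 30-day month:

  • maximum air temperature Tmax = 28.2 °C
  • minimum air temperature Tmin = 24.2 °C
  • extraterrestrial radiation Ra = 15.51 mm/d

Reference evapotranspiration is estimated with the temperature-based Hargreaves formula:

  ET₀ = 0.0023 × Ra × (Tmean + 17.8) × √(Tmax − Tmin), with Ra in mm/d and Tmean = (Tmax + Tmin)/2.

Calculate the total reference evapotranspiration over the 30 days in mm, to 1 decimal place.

Tmean = (28.2 + 24.2)/2 = 26.20 °C
ET₀ = 0.0023 × 15.51 × (26.20 + 17.8) × √4.0 = 0.0023 × 15.51 × 44.00 × 2.0000 = 3.1392 mm/d
Over 30 days: 3.1392 × 30 = 94.176 mm

94.2 mm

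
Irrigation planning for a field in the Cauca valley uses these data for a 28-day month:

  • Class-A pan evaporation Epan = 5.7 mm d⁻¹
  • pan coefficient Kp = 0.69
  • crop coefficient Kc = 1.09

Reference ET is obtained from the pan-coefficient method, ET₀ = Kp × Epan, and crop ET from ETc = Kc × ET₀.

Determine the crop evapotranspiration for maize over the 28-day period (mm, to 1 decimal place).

ET₀ = 0.69 × 5.7 = 3.9330 mm/d
ETc = Kc × ET₀ = 1.09 × 3.9330 = 4.2870 mm/d
Over 28 days: 4.2870 × 28 = 120.036 mm

120.0 mm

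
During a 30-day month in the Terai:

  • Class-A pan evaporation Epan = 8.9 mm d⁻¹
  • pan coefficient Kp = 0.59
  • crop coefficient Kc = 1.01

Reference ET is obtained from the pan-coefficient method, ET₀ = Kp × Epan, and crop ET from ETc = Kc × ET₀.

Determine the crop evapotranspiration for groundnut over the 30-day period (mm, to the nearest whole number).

ET₀ = 0.59 × 8.9 = 5.2510 mm/d
ETc = Kc × ET₀ = 1.01 × 5.2510 = 5.3035 mm/d
Over 30 days: 5.3035 × 30 = 159.105 mm

159 mm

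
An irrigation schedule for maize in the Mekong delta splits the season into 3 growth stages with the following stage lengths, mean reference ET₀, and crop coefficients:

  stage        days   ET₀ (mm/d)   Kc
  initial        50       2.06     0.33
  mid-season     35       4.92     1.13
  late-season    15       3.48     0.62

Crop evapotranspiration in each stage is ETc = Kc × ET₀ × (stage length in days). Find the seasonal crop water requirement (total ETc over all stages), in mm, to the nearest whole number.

initial: 0.33 × 2.06 × 50 = 33.99 mm
mid-season: 1.13 × 4.92 × 35 = 194.59 mm
late-season: 0.62 × 3.48 × 15 = 32.36 mm
Seasonal total = 260.94 mm

261 mm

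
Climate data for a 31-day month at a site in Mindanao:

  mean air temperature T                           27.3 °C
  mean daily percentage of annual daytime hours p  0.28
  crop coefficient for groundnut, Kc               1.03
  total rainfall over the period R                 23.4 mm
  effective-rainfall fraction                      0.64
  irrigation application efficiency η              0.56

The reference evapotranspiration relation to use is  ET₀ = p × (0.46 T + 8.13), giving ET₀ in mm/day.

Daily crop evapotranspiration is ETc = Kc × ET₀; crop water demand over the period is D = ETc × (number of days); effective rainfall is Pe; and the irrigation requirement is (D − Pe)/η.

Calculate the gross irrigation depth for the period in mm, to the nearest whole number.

304 mm

ET₀ = 0.28 × (0.46 × 27.3 + 8.13) = 0.28 × 20.688 = 5.7926 mm/d
ETc = Kc × ET₀ = 1.03 × 5.7926 = 5.9664 mm/d
Crop demand D = ETc × 31 d = 5.9664 × 31 = 184.958 mm
Pe = 0.64 × 23.4 = 14.976 mm
D − Pe = 184.958 − 14.976 = 169.982 mm
Gross irrigation = 169.982 / 0.56 = 303.539 mm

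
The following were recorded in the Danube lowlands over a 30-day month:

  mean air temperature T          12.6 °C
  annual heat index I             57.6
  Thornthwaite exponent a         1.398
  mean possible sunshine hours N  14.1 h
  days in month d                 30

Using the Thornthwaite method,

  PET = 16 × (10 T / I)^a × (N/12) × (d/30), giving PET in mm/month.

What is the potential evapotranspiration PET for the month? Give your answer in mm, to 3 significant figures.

56.2 mm

10T/I = 10 × 12.6 / 57.6 = 2.1875
(10T/I)^a = 2.1875^1.398 = 2.9871
Uncorrected PET = 16 × 2.9871 = 47.794 mm
Correction = (N/12)(d/30) = (14.1/12)(30/30) = 1.1750
PET = 47.794 × 1.1750 = 56.158 mm/month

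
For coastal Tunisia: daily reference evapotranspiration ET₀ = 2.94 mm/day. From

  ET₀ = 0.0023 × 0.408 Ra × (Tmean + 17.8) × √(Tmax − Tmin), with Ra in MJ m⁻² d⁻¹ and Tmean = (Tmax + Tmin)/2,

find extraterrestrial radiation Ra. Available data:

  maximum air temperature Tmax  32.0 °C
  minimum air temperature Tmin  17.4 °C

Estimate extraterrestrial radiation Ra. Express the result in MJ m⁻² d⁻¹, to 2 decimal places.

Tmean = (32.0+17.4)/2 = 24.70 °C; ΔT = 14.6
Ra = ET₀ / [0.0023 × 0.408 × (Tmean+17.8) × √ΔT]
   = 2.94 / (0.0023 × 0.408 × 42.50 × 3.8210) = 19.293 MJ m⁻² d⁻¹

19.29 MJ m⁻² d⁻¹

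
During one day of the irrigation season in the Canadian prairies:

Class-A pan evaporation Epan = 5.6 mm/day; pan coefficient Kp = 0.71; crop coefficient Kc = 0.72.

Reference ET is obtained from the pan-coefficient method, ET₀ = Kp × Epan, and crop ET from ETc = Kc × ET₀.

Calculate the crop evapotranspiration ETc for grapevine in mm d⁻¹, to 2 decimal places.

2.86 mm d⁻¹

ET₀ = 0.71 × 5.6 = 3.9760 mm/d
ETc = Kc × ET₀ = 0.72 × 3.9760 = 2.8627 mm/d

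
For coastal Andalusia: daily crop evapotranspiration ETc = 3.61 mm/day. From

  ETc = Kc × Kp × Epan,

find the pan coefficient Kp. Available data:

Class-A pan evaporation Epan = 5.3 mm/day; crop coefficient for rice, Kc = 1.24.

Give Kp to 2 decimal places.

ETc = Kc × Kp × Epan  ⇒  Kp = ETc / (Kc × Epan)
Kp = 3.61 / (1.24 × 5.3) = 3.61 / 6.572 = 0.5493

0.55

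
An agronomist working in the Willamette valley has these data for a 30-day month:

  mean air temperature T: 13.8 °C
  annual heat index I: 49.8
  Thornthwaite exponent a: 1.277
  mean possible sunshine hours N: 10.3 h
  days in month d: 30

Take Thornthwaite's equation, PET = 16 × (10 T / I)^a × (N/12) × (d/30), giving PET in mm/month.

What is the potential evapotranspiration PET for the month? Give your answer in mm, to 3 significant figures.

50.5 mm

10T/I = 10 × 13.8 / 49.8 = 2.7711
(10T/I)^a = 2.7711^1.277 = 3.6751
Uncorrected PET = 16 × 3.6751 = 58.802 mm
Correction = (N/12)(d/30) = (10.3/12)(30/30) = 0.8583
PET = 58.802 × 0.8583 = 50.470 mm/month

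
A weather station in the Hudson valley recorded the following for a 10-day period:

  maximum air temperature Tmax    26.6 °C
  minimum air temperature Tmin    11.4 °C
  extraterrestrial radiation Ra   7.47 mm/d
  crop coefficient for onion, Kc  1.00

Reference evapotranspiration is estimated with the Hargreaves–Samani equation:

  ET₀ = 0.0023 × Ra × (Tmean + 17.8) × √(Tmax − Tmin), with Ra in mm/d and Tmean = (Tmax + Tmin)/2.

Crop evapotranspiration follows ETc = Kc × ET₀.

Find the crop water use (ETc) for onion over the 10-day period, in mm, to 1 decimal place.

24.7 mm

Tmean = (26.6 + 11.4)/2 = 19.00 °C
ET₀ = 0.0023 × 7.47 × (19.00 + 17.8) × √15.2 = 0.0023 × 7.47 × 36.80 × 3.8987 = 2.4650 mm/d
ETc = Kc × ET₀ = 1.00 × 2.4650 = 2.4650 mm/d
Over 10 days: 2.4650 × 10 = 24.650 mm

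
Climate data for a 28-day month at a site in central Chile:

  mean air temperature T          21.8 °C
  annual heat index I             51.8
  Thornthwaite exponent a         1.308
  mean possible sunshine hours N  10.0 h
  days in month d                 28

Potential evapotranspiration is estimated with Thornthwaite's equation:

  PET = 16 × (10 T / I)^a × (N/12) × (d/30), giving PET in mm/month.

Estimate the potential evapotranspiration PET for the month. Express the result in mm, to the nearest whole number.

10T/I = 10 × 21.8 / 51.8 = 4.2085
(10T/I)^a = 4.2085^1.308 = 6.5518
Uncorrected PET = 16 × 6.5518 = 104.829 mm
Correction = (N/12)(d/30) = (10.0/12)(28/30) = 0.7778
PET = 104.829 × 0.7778 = 81.536 mm/month

82 mm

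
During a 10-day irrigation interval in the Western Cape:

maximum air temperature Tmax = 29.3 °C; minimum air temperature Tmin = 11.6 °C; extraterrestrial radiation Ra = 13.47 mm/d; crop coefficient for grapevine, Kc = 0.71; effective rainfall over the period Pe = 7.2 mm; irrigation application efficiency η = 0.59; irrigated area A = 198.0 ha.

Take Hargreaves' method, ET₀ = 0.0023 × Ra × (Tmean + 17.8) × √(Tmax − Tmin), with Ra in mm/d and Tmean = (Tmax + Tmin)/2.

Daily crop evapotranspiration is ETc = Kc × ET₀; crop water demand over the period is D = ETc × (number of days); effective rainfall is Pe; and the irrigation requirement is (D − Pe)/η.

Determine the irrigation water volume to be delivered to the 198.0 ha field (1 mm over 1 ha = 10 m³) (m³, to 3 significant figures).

94600 m³

Tmean = (29.3 + 11.6)/2 = 20.45 °C
ET₀ = 0.0023 × 13.47 × (20.45 + 17.8) × √17.7 = 0.0023 × 13.47 × 38.25 × 4.2071 = 4.9855 mm/d
ETc = Kc × ET₀ = 0.71 × 4.9855 = 3.5397 mm/d
Crop demand D = ETc × 10 d = 3.5397 × 10 = 35.397 mm
D − Pe = 35.397 − 7.2 = 28.197 mm
Gross irrigation = 28.197 / 0.59 = 47.792 mm
Volume = 47.792 mm × 198.0 ha × 10 = 94628.2 m³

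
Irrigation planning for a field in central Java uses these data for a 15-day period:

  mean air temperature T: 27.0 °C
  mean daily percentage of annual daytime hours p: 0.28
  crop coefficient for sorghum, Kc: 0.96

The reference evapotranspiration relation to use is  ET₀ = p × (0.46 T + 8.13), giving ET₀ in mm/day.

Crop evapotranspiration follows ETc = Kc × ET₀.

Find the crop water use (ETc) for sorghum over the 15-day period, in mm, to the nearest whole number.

83 mm

ET₀ = 0.28 × (0.46 × 27.0 + 8.13) = 0.28 × 20.550 = 5.7540 mm/d
ETc = Kc × ET₀ = 0.96 × 5.7540 = 5.5238 mm/d
Over 15 days: 5.5238 × 15 = 82.857 mm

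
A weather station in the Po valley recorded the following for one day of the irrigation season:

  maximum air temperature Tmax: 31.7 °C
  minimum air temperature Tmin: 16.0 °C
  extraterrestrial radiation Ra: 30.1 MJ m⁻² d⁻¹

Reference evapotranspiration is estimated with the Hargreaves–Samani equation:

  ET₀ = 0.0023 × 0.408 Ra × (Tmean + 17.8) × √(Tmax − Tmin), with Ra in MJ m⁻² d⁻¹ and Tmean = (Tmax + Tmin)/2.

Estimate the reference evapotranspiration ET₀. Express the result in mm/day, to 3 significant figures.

4.66 mm/day

Tmean = (31.7 + 16.0)/2 = 23.85 °C
0.408 Ra = 0.408 × 30.1 = 12.2808 mm/d equivalent
ET₀ = 0.0023 × 12.2808 × (23.85 + 17.8) × √15.7 = 0.0023 × 12.2808 × 41.65 × 3.9623 = 4.6614 mm/d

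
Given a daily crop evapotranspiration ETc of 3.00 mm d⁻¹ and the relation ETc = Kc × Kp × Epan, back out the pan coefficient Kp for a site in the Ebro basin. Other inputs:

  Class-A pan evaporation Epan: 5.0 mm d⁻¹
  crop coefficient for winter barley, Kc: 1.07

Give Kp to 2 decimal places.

ETc = Kc × Kp × Epan  ⇒  Kp = ETc / (Kc × Epan)
Kp = 3.00 / (1.07 × 5.0) = 3.00 / 5.350 = 0.5607

0.56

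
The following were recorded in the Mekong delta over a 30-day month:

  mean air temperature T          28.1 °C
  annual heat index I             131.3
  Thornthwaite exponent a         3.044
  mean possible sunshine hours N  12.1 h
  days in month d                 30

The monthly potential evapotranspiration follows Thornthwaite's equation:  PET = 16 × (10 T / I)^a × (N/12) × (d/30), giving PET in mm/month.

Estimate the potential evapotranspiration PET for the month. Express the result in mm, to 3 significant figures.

164 mm

10T/I = 10 × 28.1 / 131.3 = 2.1401
(10T/I)^a = 2.1401^3.044 = 10.1354
Uncorrected PET = 16 × 10.1354 = 162.166 mm
Correction = (N/12)(d/30) = (12.1/12)(30/30) = 1.0083
PET = 162.166 × 1.0083 = 163.512 mm/month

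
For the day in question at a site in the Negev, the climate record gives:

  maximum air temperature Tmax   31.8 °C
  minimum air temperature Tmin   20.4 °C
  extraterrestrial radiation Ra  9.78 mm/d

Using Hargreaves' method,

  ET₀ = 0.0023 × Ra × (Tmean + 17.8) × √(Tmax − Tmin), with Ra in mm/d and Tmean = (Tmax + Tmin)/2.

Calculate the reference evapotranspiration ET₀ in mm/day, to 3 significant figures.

Tmean = (31.8 + 20.4)/2 = 26.10 °C
ET₀ = 0.0023 × 9.78 × (26.10 + 17.8) × √11.4 = 0.0023 × 9.78 × 43.90 × 3.3764 = 3.3341 mm/d

3.33 mm/day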